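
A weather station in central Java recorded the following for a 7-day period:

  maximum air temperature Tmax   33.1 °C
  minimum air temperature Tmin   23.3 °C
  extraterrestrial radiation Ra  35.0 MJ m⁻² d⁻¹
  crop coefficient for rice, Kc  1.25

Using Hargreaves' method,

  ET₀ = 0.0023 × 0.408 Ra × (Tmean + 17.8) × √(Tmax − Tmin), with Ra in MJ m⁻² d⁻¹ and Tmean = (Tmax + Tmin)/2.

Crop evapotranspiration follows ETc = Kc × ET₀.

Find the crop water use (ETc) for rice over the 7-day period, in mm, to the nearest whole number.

41 mm

Tmean = (33.1 + 23.3)/2 = 28.20 °C
0.408 Ra = 0.408 × 35.0 = 14.2800 mm/d equivalent
ET₀ = 0.0023 × 14.2800 × (28.20 + 17.8) × √9.8 = 0.0023 × 14.2800 × 46.00 × 3.1305 = 4.7296 mm/d
ETc = Kc × ET₀ = 1.25 × 4.7296 = 5.9120 mm/d
Over 7 days: 5.9120 × 7 = 41.384 mm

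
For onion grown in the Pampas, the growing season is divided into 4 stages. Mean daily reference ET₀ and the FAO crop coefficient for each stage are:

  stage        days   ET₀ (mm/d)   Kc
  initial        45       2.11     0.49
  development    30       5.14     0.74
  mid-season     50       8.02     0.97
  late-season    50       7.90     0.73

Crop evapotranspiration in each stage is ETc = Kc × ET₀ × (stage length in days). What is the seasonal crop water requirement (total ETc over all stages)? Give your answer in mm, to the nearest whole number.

initial: 0.49 × 2.11 × 45 = 46.53 mm
development: 0.74 × 5.14 × 30 = 114.11 mm
mid-season: 0.97 × 8.02 × 50 = 388.97 mm
late-season: 0.73 × 7.90 × 50 = 288.35 mm
Seasonal total = 837.96 mm

838 mm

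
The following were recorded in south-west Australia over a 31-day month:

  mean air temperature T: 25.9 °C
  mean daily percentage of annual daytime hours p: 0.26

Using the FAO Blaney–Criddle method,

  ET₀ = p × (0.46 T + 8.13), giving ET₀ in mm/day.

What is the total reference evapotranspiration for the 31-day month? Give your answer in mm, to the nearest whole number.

162 mm

ET₀ = 0.26 × (0.46 × 25.9 + 8.13) = 0.26 × 20.044 = 5.2114 mm/d
Monthly total = 5.2114 × 31 = 161.553 mm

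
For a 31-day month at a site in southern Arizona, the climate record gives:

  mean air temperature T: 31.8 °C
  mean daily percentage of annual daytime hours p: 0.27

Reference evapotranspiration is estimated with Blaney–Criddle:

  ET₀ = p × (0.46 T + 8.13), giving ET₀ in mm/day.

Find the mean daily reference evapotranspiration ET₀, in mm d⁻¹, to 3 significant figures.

ET₀ = 0.27 × (0.46 × 31.8 + 8.13) = 0.27 × 22.758 = 6.1447 mm/d

6.14 mm d⁻¹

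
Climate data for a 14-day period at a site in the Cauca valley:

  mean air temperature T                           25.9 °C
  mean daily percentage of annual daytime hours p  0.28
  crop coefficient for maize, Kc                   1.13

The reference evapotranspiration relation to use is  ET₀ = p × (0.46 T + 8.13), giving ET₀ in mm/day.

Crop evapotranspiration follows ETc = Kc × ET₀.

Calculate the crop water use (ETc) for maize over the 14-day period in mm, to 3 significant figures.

88.8 mm

ET₀ = 0.28 × (0.46 × 25.9 + 8.13) = 0.28 × 20.044 = 5.6123 mm/d
ETc = Kc × ET₀ = 1.13 × 5.6123 = 6.3419 mm/d
Over 14 days: 6.3419 × 14 = 88.787 mm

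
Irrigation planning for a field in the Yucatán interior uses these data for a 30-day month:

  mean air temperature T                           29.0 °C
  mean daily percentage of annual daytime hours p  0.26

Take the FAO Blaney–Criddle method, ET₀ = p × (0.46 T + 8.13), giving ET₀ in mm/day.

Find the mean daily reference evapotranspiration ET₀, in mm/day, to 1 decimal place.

5.6 mm/day

ET₀ = 0.26 × (0.46 × 29.0 + 8.13) = 0.26 × 21.470 = 5.5822 mm/d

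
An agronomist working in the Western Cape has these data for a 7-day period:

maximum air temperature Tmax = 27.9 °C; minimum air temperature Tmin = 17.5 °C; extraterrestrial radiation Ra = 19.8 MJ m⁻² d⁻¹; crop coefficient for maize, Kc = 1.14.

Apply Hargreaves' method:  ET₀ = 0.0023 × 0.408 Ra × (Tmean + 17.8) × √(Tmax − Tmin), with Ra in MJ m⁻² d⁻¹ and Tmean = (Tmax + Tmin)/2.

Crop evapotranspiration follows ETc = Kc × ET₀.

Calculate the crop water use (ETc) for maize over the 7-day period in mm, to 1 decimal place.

Tmean = (27.9 + 17.5)/2 = 22.70 °C
0.408 Ra = 0.408 × 19.8 = 8.0784 mm/d equivalent
ET₀ = 0.0023 × 8.0784 × (22.70 + 17.8) × √10.4 = 0.0023 × 8.0784 × 40.50 × 3.2249 = 2.4267 mm/d
ETc = Kc × ET₀ = 1.14 × 2.4267 = 2.7664 mm/d
Over 7 days: 2.7664 × 7 = 19.365 mm

19.4 mm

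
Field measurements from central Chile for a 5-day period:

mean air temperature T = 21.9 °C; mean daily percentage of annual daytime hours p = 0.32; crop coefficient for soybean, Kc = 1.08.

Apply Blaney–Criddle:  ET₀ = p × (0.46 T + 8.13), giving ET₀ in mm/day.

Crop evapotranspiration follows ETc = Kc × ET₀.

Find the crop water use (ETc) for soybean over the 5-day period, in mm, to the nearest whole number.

ET₀ = 0.32 × (0.46 × 21.9 + 8.13) = 0.32 × 18.204 = 5.8253 mm/d
ETc = Kc × ET₀ = 1.08 × 5.8253 = 6.2913 mm/d
Over 5 days: 6.2913 × 5 = 31.457 mm

31 mm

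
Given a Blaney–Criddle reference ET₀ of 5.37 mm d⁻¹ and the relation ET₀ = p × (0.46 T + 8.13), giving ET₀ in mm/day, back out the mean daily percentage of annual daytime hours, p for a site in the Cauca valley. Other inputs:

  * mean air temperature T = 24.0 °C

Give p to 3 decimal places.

p = ET₀ / (0.46 T + 8.13) = 5.37 / (0.46 × 24.0 + 8.13) = 5.37 / 19.170 = 0.2801

0.280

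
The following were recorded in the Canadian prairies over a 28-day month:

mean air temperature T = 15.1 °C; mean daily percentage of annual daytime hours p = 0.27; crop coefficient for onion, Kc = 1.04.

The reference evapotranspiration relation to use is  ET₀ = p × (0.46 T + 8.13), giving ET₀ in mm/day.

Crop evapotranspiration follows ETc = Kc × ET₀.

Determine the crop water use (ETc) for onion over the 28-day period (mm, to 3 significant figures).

ET₀ = 0.27 × (0.46 × 15.1 + 8.13) = 0.27 × 15.076 = 4.0705 mm/d
ETc = Kc × ET₀ = 1.04 × 4.0705 = 4.2333 mm/d
Over 28 days: 4.2333 × 28 = 118.532 mm

119 mm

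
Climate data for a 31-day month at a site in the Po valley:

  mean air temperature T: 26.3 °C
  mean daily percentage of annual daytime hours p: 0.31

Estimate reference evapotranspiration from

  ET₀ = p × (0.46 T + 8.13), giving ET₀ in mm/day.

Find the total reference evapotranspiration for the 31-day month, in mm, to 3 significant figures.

ET₀ = 0.31 × (0.46 × 26.3 + 8.13) = 0.31 × 20.228 = 6.2707 mm/d
Monthly total = 6.2707 × 31 = 194.392 mm

194 mm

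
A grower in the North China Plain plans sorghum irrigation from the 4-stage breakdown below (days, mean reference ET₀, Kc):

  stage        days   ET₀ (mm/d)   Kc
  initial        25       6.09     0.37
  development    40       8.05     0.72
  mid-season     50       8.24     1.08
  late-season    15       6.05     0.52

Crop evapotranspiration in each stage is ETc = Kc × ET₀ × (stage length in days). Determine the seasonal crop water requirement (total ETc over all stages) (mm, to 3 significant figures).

initial: 0.37 × 6.09 × 25 = 56.33 mm
development: 0.72 × 8.05 × 40 = 231.84 mm
mid-season: 1.08 × 8.24 × 50 = 444.96 mm
late-season: 0.52 × 6.05 × 15 = 47.19 mm
Seasonal total = 780.32 mm

780 mm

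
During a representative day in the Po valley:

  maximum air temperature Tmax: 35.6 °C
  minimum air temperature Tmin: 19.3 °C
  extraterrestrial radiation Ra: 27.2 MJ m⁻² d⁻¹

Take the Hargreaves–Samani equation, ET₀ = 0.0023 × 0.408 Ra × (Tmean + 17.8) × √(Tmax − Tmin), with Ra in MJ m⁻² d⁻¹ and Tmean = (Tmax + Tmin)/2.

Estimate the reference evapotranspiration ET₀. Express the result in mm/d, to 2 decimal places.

4.66 mm/d

Tmean = (35.6 + 19.3)/2 = 27.45 °C
0.408 Ra = 0.408 × 27.2 = 11.0976 mm/d equivalent
ET₀ = 0.0023 × 11.0976 × (27.45 + 17.8) × √16.3 = 0.0023 × 11.0976 × 45.25 × 4.0373 = 4.6630 mm/d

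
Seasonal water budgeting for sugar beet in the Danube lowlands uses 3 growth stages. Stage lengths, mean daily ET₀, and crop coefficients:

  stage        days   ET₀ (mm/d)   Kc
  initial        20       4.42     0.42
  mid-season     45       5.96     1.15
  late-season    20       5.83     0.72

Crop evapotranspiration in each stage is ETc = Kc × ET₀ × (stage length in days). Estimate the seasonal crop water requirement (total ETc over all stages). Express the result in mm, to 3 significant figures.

430 mm

initial: 0.42 × 4.42 × 20 = 37.13 mm
mid-season: 1.15 × 5.96 × 45 = 308.43 mm
late-season: 0.72 × 5.83 × 20 = 83.95 mm
Seasonal total = 429.51 mm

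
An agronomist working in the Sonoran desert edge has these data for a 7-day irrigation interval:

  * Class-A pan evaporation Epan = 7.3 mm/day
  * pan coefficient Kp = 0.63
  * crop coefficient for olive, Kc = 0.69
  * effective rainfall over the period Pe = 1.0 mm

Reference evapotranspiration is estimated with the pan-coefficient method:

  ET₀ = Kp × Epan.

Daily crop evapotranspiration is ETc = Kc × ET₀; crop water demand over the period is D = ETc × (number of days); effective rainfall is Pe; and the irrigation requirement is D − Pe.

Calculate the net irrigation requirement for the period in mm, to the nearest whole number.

21 mm

ET₀ = 0.63 × 7.3 = 4.5990 mm/d
ETc = Kc × ET₀ = 0.69 × 4.5990 = 3.1733 mm/d
Crop demand D = ETc × 7 d = 3.1733 × 7 = 22.213 mm
D − Pe = 22.213 − 1.0 = 21.213 mm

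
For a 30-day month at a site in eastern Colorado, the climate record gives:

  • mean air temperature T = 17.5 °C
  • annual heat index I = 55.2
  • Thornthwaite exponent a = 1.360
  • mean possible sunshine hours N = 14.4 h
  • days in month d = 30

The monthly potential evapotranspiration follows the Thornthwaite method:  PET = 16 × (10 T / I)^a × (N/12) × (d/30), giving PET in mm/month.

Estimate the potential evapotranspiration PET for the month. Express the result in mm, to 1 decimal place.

92.2 mm

10T/I = 10 × 17.5 / 55.2 = 3.1703
(10T/I)^a = 3.1703^1.360 = 4.8028
Uncorrected PET = 16 × 4.8028 = 76.845 mm
Correction = (N/12)(d/30) = (14.4/12)(30/30) = 1.2000
PET = 76.845 × 1.2000 = 92.214 mm/month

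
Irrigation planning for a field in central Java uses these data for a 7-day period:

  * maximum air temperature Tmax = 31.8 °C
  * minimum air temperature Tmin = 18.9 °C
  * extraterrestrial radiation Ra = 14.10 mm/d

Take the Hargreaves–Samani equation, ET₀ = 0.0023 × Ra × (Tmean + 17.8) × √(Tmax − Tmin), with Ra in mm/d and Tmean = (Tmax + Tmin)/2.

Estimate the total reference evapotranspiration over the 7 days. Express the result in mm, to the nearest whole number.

Tmean = (31.8 + 18.9)/2 = 25.35 °C
ET₀ = 0.0023 × 14.10 × (25.35 + 17.8) × √12.9 = 0.0023 × 14.10 × 43.15 × 3.5917 = 5.0261 mm/d
Over 7 days: 5.0261 × 7 = 35.183 mm

35 mm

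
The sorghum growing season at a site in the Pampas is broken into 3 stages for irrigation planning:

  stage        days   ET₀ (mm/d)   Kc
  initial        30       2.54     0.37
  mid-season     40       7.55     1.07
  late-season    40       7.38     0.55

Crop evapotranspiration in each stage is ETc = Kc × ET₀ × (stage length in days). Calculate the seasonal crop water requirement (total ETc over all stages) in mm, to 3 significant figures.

514 mm

initial: 0.37 × 2.54 × 30 = 28.19 mm
mid-season: 1.07 × 7.55 × 40 = 323.14 mm
late-season: 0.55 × 7.38 × 40 = 162.36 mm
Seasonal total = 513.69 mm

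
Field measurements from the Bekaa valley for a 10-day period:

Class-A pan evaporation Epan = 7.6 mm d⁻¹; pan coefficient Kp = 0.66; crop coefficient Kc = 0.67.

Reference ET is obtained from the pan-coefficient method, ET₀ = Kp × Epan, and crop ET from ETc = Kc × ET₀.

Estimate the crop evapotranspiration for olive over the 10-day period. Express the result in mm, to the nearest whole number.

ET₀ = 0.66 × 7.6 = 5.0160 mm/d
ETc = Kc × ET₀ = 0.67 × 5.0160 = 3.3607 mm/d
Over 10 days: 3.3607 × 10 = 33.607 mm

34 mm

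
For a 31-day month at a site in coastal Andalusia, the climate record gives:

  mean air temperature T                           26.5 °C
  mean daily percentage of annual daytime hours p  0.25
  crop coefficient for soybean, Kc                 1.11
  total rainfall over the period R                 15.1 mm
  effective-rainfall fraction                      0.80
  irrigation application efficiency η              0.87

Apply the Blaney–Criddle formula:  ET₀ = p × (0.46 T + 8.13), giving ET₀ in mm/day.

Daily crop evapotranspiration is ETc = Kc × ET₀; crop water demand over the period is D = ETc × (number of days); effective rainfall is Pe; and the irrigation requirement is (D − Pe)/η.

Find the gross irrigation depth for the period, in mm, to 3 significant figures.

187 mm

ET₀ = 0.25 × (0.46 × 26.5 + 8.13) = 0.25 × 20.320 = 5.0800 mm/d
ETc = Kc × ET₀ = 1.11 × 5.0800 = 5.6388 mm/d
Crop demand D = ETc × 31 d = 5.6388 × 31 = 174.803 mm
Pe = 0.80 × 15.1 = 12.080 mm
D − Pe = 174.803 − 12.080 = 162.723 mm
Gross irrigation = 162.723 / 0.87 = 187.038 mm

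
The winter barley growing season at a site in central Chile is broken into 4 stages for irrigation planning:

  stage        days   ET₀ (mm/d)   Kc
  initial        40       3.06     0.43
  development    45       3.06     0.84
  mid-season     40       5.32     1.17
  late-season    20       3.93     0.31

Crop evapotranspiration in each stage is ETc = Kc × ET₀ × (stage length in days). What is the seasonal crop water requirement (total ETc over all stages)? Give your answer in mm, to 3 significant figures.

442 mm

initial: 0.43 × 3.06 × 40 = 52.63 mm
development: 0.84 × 3.06 × 45 = 115.67 mm
mid-season: 1.17 × 5.32 × 40 = 248.98 mm
late-season: 0.31 × 3.93 × 20 = 24.37 mm
Seasonal total = 441.65 mm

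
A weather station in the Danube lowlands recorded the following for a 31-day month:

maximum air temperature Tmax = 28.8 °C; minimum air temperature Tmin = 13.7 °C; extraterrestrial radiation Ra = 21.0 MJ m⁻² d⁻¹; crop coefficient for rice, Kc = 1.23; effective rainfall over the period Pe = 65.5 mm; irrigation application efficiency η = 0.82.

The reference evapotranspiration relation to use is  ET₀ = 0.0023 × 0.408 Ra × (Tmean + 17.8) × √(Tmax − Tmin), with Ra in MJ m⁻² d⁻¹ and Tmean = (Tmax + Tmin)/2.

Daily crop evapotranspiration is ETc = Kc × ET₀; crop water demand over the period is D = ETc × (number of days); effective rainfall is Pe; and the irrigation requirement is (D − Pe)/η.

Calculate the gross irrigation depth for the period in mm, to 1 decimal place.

59.2 mm

Tmean = (28.8 + 13.7)/2 = 21.25 °C
0.408 Ra = 0.408 × 21.0 = 8.5680 mm/d equivalent
ET₀ = 0.0023 × 8.5680 × (21.25 + 17.8) × √15.1 = 0.0023 × 8.5680 × 39.05 × 3.8859 = 2.9903 mm/d
ETc = Kc × ET₀ = 1.23 × 2.9903 = 3.6781 mm/d
Crop demand D = ETc × 31 d = 3.6781 × 31 = 114.021 mm
D − Pe = 114.021 − 65.5 = 48.521 mm
Gross irrigation = 48.521 / 0.82 = 59.172 mm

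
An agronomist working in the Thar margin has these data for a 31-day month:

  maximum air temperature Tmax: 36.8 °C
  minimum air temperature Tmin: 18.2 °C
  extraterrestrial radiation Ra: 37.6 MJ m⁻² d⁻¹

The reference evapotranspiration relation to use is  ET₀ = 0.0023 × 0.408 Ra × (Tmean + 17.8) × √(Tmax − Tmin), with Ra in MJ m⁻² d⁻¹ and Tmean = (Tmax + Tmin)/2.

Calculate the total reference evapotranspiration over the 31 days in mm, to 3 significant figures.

Tmean = (36.8 + 18.2)/2 = 27.50 °C
0.408 Ra = 0.408 × 37.6 = 15.3408 mm/d equivalent
ET₀ = 0.0023 × 15.3408 × (27.50 + 17.8) × √18.6 = 0.0023 × 15.3408 × 45.30 × 4.3128 = 6.8934 mm/d
Over 31 days: 6.8934 × 31 = 213.695 mm

214 mm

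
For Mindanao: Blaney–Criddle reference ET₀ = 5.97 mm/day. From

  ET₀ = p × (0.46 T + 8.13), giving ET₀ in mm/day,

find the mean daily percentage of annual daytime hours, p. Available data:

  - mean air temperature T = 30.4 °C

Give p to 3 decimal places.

p = ET₀ / (0.46 T + 8.13) = 5.97 / (0.46 × 30.4 + 8.13) = 5.97 / 22.114 = 0.2700

0.270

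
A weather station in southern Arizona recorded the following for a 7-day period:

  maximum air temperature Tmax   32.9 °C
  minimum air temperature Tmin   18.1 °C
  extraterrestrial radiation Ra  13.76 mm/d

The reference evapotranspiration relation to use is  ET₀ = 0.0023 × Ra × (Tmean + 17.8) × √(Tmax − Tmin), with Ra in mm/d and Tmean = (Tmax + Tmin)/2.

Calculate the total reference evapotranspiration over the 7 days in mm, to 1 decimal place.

Tmean = (32.9 + 18.1)/2 = 25.50 °C
ET₀ = 0.0023 × 13.76 × (25.50 + 17.8) × √14.8 = 0.0023 × 13.76 × 43.30 × 3.8471 = 5.2719 mm/d
Over 7 days: 5.2719 × 7 = 36.903 mm

36.9 mm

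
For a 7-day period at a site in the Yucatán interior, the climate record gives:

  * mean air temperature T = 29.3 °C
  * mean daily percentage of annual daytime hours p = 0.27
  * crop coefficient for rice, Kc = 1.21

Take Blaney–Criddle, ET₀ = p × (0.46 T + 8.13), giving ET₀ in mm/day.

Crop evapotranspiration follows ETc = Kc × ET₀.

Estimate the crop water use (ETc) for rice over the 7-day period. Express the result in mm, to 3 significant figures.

49.4 mm

ET₀ = 0.27 × (0.46 × 29.3 + 8.13) = 0.27 × 21.608 = 5.8342 mm/d
ETc = Kc × ET₀ = 1.21 × 5.8342 = 7.0594 mm/d
Over 7 days: 7.0594 × 7 = 49.416 mm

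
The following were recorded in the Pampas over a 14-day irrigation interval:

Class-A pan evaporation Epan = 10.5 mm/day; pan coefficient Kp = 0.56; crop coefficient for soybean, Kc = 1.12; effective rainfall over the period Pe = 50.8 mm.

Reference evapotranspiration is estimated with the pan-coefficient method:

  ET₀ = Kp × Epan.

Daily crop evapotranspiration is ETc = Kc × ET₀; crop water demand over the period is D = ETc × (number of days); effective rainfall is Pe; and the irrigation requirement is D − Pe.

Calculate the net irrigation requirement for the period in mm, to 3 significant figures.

ET₀ = 0.56 × 10.5 = 5.8800 mm/d
ETc = Kc × ET₀ = 1.12 × 5.8800 = 6.5856 mm/d
Crop demand D = ETc × 14 d = 6.5856 × 14 = 92.198 mm
D − Pe = 92.198 − 50.8 = 41.398 mm

41.4 mm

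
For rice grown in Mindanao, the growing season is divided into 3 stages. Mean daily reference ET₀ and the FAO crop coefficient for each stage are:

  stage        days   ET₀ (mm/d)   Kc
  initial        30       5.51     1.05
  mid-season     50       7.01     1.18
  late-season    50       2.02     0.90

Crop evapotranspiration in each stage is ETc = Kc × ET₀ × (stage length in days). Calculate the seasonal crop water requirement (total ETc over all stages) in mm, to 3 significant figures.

678 mm

initial: 1.05 × 5.51 × 30 = 173.57 mm
mid-season: 1.18 × 7.01 × 50 = 413.59 mm
late-season: 0.90 × 2.02 × 50 = 90.90 mm
Seasonal total = 678.06 mm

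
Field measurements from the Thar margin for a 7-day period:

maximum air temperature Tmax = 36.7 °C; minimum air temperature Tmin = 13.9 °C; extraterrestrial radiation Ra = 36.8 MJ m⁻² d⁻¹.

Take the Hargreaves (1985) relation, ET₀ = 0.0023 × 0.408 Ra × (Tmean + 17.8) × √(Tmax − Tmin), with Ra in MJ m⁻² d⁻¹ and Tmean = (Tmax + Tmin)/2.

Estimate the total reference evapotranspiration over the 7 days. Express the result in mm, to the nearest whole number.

Tmean = (36.7 + 13.9)/2 = 25.30 °C
0.408 Ra = 0.408 × 36.8 = 15.0144 mm/d equivalent
ET₀ = 0.0023 × 15.0144 × (25.30 + 17.8) × √22.8 = 0.0023 × 15.0144 × 43.10 × 4.7749 = 7.1069 mm/d
Over 7 days: 7.1069 × 7 = 49.748 mm

50 mm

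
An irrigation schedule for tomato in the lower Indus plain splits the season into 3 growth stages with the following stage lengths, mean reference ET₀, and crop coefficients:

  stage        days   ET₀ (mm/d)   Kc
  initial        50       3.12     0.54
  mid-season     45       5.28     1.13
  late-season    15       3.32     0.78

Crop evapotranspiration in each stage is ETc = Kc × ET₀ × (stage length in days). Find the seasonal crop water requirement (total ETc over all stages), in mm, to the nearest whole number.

initial: 0.54 × 3.12 × 50 = 84.24 mm
mid-season: 1.13 × 5.28 × 45 = 268.49 mm
late-season: 0.78 × 3.32 × 15 = 38.84 mm
Seasonal total = 391.57 mm

392 mm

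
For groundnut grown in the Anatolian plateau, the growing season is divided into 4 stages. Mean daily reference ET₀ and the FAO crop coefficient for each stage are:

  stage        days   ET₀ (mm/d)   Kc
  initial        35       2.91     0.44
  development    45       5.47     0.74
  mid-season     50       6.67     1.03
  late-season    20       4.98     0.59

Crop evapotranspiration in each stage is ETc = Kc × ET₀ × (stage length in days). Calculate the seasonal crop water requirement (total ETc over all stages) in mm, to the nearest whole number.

initial: 0.44 × 2.91 × 35 = 44.81 mm
development: 0.74 × 5.47 × 45 = 182.15 mm
mid-season: 1.03 × 6.67 × 50 = 343.51 mm
late-season: 0.59 × 4.98 × 20 = 58.76 mm
Seasonal total = 629.23 mm

629 mm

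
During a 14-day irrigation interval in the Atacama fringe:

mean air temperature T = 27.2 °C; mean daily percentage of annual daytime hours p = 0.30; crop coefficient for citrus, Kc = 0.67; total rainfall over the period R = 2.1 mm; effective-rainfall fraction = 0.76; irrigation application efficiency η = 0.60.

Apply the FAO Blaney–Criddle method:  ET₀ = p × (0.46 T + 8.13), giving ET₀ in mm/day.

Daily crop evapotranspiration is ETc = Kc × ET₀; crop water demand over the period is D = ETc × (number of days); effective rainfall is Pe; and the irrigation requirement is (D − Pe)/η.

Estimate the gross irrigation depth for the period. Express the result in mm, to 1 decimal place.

94.2 mm

ET₀ = 0.30 × (0.46 × 27.2 + 8.13) = 0.30 × 20.642 = 6.1926 mm/d
ETc = Kc × ET₀ = 0.67 × 6.1926 = 4.1490 mm/d
Crop demand D = ETc × 14 d = 4.1490 × 14 = 58.086 mm
Pe = 0.76 × 2.1 = 1.596 mm
D − Pe = 58.086 − 1.596 = 56.490 mm
Gross irrigation = 56.490 / 0.60 = 94.150 mm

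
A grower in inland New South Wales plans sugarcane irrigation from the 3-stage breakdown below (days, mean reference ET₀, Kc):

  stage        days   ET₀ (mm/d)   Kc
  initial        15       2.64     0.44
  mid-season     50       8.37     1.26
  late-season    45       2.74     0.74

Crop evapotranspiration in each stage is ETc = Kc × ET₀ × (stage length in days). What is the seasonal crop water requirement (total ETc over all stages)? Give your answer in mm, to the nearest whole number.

initial: 0.44 × 2.64 × 15 = 17.42 mm
mid-season: 1.26 × 8.37 × 50 = 527.31 mm
late-season: 0.74 × 2.74 × 45 = 91.24 mm
Seasonal total = 635.97 mm

636 mm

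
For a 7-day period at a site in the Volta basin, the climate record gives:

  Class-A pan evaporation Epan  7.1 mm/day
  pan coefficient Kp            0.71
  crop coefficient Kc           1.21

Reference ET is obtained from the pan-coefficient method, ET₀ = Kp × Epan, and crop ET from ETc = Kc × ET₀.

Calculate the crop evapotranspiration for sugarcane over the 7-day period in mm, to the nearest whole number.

ET₀ = 0.71 × 7.1 = 5.0410 mm/d
ETc = Kc × ET₀ = 1.21 × 5.0410 = 6.0996 mm/d
Over 7 days: 6.0996 × 7 = 42.697 mm

43 mm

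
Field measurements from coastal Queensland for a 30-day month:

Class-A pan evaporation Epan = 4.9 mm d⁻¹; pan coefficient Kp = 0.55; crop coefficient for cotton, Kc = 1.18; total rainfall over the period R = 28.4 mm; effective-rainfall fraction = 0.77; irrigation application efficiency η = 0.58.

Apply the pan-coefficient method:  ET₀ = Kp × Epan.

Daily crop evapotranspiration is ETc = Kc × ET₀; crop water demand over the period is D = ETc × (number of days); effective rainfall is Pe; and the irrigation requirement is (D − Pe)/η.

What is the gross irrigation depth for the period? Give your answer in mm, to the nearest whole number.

ET₀ = 0.55 × 4.9 = 2.6950 mm/d
ETc = Kc × ET₀ = 1.18 × 2.6950 = 3.1801 mm/d
Crop demand D = ETc × 30 d = 3.1801 × 30 = 95.403 mm
Pe = 0.77 × 28.4 = 21.868 mm
D − Pe = 95.403 − 21.868 = 73.535 mm
Gross irrigation = 73.535 / 0.58 = 126.784 mm

127 mm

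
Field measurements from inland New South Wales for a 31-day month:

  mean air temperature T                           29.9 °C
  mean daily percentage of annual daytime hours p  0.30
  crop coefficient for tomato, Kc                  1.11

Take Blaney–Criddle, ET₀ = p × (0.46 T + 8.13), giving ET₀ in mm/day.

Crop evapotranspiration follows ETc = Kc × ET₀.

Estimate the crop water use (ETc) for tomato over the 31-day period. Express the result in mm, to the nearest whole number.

ET₀ = 0.30 × (0.46 × 29.9 + 8.13) = 0.30 × 21.884 = 6.5652 mm/d
ETc = Kc × ET₀ = 1.11 × 6.5652 = 7.2874 mm/d
Over 31 days: 7.2874 × 31 = 225.909 mm

226 mm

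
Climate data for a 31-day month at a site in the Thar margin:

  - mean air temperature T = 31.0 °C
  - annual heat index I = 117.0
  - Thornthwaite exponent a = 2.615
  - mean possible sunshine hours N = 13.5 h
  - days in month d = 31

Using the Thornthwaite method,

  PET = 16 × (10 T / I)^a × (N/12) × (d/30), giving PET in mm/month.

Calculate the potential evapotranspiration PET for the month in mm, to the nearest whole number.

238 mm

10T/I = 10 × 31.0 / 117.0 = 2.6496
(10T/I)^a = 2.6496^2.615 = 12.7825
Uncorrected PET = 16 × 12.7825 = 204.520 mm
Correction = (N/12)(d/30) = (13.5/12)(31/30) = 1.1625
PET = 204.520 × 1.1625 = 237.755 mm/month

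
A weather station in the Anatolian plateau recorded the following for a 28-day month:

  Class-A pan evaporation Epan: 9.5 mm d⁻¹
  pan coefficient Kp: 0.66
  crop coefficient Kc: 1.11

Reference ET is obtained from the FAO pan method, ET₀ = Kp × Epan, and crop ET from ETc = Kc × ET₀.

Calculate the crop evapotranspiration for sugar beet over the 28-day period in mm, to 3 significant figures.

ET₀ = 0.66 × 9.5 = 6.2700 mm/d
ETc = Kc × ET₀ = 1.11 × 6.2700 = 6.9597 mm/d
Over 28 days: 6.9597 × 28 = 194.872 mm

195 mm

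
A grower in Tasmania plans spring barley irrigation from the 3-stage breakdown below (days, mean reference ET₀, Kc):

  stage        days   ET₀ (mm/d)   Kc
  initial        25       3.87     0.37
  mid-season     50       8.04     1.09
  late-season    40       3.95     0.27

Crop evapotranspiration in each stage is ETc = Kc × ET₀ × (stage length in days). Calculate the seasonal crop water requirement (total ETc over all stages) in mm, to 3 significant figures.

517 mm

initial: 0.37 × 3.87 × 25 = 35.80 mm
mid-season: 1.09 × 8.04 × 50 = 438.18 mm
late-season: 0.27 × 3.95 × 40 = 42.66 mm
Seasonal total = 516.64 mm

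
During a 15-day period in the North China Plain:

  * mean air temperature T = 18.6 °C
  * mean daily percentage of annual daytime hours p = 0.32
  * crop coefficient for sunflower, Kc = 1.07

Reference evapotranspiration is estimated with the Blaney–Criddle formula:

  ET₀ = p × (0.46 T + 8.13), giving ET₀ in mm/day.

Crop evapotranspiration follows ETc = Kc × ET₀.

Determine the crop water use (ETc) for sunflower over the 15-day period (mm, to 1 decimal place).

85.7 mm

ET₀ = 0.32 × (0.46 × 18.6 + 8.13) = 0.32 × 16.686 = 5.3395 mm/d
ETc = Kc × ET₀ = 1.07 × 5.3395 = 5.7133 mm/d
Over 15 days: 5.7133 × 15 = 85.700 mm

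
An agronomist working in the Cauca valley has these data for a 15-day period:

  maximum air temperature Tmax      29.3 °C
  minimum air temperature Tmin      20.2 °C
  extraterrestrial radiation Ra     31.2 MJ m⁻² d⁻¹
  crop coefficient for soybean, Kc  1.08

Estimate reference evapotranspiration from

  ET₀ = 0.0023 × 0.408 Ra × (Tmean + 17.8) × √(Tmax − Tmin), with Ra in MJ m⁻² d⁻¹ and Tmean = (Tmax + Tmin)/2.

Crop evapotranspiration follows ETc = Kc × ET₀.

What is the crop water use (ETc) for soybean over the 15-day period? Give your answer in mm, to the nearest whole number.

61 mm

Tmean = (29.3 + 20.2)/2 = 24.75 °C
0.408 Ra = 0.408 × 31.2 = 12.7296 mm/d equivalent
ET₀ = 0.0023 × 12.7296 × (24.75 + 17.8) × √9.1 = 0.0023 × 12.7296 × 42.55 × 3.0166 = 3.7580 mm/d
ETc = Kc × ET₀ = 1.08 × 3.7580 = 4.0586 mm/d
Over 15 days: 4.0586 × 15 = 60.879 mm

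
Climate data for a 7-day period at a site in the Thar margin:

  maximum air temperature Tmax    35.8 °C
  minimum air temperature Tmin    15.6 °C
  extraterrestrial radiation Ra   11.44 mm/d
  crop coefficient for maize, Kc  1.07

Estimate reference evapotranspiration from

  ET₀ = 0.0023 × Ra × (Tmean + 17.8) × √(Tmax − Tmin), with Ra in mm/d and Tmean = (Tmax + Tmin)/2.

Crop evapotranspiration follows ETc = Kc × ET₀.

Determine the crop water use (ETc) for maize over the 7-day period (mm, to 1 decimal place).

Tmean = (35.8 + 15.6)/2 = 25.70 °C
ET₀ = 0.0023 × 11.44 × (25.70 + 17.8) × √20.2 = 0.0023 × 11.44 × 43.50 × 4.4944 = 5.1442 mm/d
ETc = Kc × ET₀ = 1.07 × 5.1442 = 5.5043 mm/d
Over 7 days: 5.5043 × 7 = 38.530 mm

38.5 mm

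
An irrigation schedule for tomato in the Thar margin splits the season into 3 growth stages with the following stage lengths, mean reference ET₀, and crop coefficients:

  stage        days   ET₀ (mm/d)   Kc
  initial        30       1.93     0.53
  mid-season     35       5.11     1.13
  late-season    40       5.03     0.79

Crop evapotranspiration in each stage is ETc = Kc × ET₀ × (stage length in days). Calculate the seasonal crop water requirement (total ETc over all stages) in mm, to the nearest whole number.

initial: 0.53 × 1.93 × 30 = 30.69 mm
mid-season: 1.13 × 5.11 × 35 = 202.10 mm
late-season: 0.79 × 5.03 × 40 = 158.95 mm
Seasonal total = 391.74 mm

392 mm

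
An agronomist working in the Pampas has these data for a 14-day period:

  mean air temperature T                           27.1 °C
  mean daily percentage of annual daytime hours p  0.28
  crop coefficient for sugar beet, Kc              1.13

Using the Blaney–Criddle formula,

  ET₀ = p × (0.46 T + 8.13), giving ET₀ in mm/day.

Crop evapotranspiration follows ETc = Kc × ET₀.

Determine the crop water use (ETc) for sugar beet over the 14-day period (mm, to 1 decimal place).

ET₀ = 0.28 × (0.46 × 27.1 + 8.13) = 0.28 × 20.596 = 5.7669 mm/d
ETc = Kc × ET₀ = 1.13 × 5.7669 = 6.5166 mm/d
Over 14 days: 6.5166 × 14 = 91.232 mm

91.2 mm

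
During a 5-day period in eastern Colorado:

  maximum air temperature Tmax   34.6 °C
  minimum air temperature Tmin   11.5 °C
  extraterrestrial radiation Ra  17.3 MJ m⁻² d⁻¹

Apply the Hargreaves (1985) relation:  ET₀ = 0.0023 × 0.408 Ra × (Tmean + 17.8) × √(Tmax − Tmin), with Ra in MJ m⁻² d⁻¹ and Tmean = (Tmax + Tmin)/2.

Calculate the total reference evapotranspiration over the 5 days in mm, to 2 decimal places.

15.94 mm

Tmean = (34.6 + 11.5)/2 = 23.05 °C
0.408 Ra = 0.408 × 17.3 = 7.0584 mm/d equivalent
ET₀ = 0.0023 × 7.0584 × (23.05 + 17.8) × √23.1 = 0.0023 × 7.0584 × 40.85 × 4.8062 = 3.1873 mm/d
Over 5 days: 3.1873 × 5 = 15.937 mm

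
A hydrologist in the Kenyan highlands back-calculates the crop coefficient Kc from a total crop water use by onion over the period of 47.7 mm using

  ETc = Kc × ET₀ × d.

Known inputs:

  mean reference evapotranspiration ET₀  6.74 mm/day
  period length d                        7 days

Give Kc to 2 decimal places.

ETc = Kc × ET₀ × d  ⇒  Kc = ETc / (ET₀ × d)
Kc = 47.7 / (6.74 × 7) = 47.7 / 47.18 = 1.0110

1.01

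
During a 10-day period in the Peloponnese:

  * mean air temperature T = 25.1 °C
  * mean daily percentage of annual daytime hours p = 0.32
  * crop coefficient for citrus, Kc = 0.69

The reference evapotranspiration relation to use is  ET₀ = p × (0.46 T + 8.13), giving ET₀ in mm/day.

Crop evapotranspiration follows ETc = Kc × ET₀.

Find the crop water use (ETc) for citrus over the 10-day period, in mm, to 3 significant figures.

43.4 mm

ET₀ = 0.32 × (0.46 × 25.1 + 8.13) = 0.32 × 19.676 = 6.2963 mm/d
ETc = Kc × ET₀ = 0.69 × 6.2963 = 4.3444 mm/d
Over 10 days: 4.3444 × 10 = 43.444 mm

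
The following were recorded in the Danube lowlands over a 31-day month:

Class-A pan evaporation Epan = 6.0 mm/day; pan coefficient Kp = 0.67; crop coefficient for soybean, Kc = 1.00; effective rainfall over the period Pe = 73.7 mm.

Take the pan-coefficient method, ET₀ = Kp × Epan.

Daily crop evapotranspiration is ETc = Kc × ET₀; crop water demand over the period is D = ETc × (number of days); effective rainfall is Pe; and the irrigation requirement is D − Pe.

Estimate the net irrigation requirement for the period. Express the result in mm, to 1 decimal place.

50.9 mm

ET₀ = 0.67 × 6.0 = 4.0200 mm/d
ETc = Kc × ET₀ = 1.00 × 4.0200 = 4.0200 mm/d
Crop demand D = ETc × 31 d = 4.0200 × 31 = 124.620 mm
D − Pe = 124.620 − 73.7 = 50.920 mm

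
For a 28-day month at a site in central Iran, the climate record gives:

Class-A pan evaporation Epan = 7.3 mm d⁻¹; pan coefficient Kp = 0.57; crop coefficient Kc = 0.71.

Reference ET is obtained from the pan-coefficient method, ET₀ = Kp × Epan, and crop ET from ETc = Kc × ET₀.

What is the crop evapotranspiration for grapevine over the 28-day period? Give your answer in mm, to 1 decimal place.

82.7 mm

ET₀ = 0.57 × 7.3 = 4.1610 mm/d
ETc = Kc × ET₀ = 0.71 × 4.1610 = 2.9543 mm/d
Over 28 days: 2.9543 × 28 = 82.720 mm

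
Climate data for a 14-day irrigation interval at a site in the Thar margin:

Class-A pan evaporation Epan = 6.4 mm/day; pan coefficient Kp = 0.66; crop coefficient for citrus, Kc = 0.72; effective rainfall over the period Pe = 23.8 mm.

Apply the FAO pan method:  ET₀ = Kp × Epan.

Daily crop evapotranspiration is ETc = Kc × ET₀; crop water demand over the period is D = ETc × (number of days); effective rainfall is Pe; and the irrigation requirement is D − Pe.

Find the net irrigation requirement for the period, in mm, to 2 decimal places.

ET₀ = 0.66 × 6.4 = 4.2240 mm/d
ETc = Kc × ET₀ = 0.72 × 4.2240 = 3.0413 mm/d
Crop demand D = ETc × 14 d = 3.0413 × 14 = 42.578 mm
D − Pe = 42.578 − 23.8 = 18.778 mm

18.78 mm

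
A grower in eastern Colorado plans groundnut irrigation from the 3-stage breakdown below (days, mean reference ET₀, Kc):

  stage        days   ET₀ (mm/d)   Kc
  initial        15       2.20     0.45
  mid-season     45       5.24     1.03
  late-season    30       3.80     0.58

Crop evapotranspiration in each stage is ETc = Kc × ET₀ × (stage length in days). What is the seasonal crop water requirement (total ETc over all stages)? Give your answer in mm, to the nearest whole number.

initial: 0.45 × 2.20 × 15 = 14.85 mm
mid-season: 1.03 × 5.24 × 45 = 242.87 mm
late-season: 0.58 × 3.80 × 30 = 66.12 mm
Seasonal total = 323.84 mm

324 mm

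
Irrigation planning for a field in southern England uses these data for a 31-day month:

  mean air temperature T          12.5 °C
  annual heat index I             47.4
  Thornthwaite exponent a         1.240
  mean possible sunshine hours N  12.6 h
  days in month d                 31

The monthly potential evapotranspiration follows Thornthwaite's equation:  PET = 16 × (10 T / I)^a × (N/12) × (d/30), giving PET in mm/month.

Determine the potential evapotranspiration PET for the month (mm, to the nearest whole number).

10T/I = 10 × 12.5 / 47.4 = 2.6371
(10T/I)^a = 2.6371^1.240 = 3.3281
Uncorrected PET = 16 × 3.3281 = 53.250 mm
Correction = (N/12)(d/30) = (12.6/12)(31/30) = 1.0850
PET = 53.250 × 1.0850 = 57.776 mm/month

58 mm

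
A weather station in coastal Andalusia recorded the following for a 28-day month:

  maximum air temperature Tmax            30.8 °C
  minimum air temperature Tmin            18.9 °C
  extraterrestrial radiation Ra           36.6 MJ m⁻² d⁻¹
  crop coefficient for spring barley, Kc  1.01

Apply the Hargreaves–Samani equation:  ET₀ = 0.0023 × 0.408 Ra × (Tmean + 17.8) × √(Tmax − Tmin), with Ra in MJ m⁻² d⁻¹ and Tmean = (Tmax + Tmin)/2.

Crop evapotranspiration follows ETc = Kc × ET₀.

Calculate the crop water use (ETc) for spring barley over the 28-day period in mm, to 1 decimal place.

142.9 mm

Tmean = (30.8 + 18.9)/2 = 24.85 °C
0.408 Ra = 0.408 × 36.6 = 14.9328 mm/d equivalent
ET₀ = 0.0023 × 14.9328 × (24.85 + 17.8) × √11.9 = 0.0023 × 14.9328 × 42.65 × 3.4496 = 5.0531 mm/d
ETc = Kc × ET₀ = 1.01 × 5.0531 = 5.1036 mm/d
Over 28 days: 5.1036 × 28 = 142.901 mm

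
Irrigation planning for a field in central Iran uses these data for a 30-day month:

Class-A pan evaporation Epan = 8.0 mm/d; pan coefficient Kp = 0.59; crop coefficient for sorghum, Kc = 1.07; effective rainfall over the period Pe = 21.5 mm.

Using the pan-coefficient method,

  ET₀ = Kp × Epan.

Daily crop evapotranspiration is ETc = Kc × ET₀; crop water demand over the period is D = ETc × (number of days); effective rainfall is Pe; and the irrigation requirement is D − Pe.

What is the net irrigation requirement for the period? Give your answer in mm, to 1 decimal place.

130.0 mm

ET₀ = 0.59 × 8.0 = 4.7200 mm/d
ETc = Kc × ET₀ = 1.07 × 4.7200 = 5.0504 mm/d
Crop demand D = ETc × 30 d = 5.0504 × 30 = 151.512 mm
D − Pe = 151.512 − 21.5 = 130.012 mm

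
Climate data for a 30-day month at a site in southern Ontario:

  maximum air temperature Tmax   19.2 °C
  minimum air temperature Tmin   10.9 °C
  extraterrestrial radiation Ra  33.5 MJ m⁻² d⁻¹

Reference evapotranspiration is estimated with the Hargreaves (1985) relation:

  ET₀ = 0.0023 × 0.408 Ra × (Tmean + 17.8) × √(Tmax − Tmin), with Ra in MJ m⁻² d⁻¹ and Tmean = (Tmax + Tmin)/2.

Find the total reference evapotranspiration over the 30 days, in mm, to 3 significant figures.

Tmean = (19.2 + 10.9)/2 = 15.05 °C
0.408 Ra = 0.408 × 33.5 = 13.6680 mm/d equivalent
ET₀ = 0.0023 × 13.6680 × (15.05 + 17.8) × √8.3 = 0.0023 × 13.6680 × 32.85 × 2.8810 = 2.9752 mm/d
Over 30 days: 2.9752 × 30 = 89.256 mm

89.3 mm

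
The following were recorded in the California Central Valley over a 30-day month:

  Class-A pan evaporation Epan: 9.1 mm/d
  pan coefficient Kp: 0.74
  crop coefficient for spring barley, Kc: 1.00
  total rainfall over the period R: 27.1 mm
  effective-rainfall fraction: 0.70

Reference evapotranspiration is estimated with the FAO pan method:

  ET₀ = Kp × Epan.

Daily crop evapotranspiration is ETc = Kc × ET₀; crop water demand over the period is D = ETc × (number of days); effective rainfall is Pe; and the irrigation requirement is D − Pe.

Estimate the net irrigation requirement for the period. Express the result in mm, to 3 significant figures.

183 mm

ET₀ = 0.74 × 9.1 = 6.7340 mm/d
ETc = Kc × ET₀ = 1.00 × 6.7340 = 6.7340 mm/d
Crop demand D = ETc × 30 d = 6.7340 × 30 = 202.020 mm
Pe = 0.70 × 27.1 = 18.970 mm
D − Pe = 202.020 − 18.970 = 183.050 mm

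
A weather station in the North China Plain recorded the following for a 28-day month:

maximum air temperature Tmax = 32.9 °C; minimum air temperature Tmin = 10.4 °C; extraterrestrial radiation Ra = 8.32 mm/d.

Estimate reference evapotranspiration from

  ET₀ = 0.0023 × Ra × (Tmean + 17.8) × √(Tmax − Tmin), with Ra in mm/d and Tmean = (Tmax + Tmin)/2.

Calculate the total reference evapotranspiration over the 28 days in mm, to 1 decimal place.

100.3 mm

Tmean = (32.9 + 10.4)/2 = 21.65 °C
ET₀ = 0.0023 × 8.32 × (21.65 + 17.8) × √22.5 = 0.0023 × 8.32 × 39.45 × 4.7434 = 3.5809 mm/d
Over 28 days: 3.5809 × 28 = 100.265 mm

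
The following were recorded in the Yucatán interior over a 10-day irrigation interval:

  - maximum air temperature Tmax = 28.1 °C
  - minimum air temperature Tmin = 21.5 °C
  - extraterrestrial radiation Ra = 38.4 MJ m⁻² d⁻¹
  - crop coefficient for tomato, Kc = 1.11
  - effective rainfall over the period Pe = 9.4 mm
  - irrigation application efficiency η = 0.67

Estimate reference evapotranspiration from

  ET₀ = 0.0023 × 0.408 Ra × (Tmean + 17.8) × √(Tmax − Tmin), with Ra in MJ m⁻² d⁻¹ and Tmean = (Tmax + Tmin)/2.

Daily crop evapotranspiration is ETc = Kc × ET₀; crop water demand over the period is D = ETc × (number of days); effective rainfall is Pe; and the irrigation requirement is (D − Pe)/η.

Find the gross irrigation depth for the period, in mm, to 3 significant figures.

Tmean = (28.1 + 21.5)/2 = 24.80 °C
0.408 Ra = 0.408 × 38.4 = 15.6672 mm/d equivalent
ET₀ = 0.0023 × 15.6672 × (24.80 + 17.8) × √6.6 = 0.0023 × 15.6672 × 42.60 × 2.5690 = 3.9436 mm/d
ETc = Kc × ET₀ = 1.11 × 3.9436 = 4.3774 mm/d
Crop demand D = ETc × 10 d = 4.3774 × 10 = 43.774 mm
D − Pe = 43.774 − 9.4 = 34.374 mm
Gross irrigation = 34.374 / 0.67 = 51.304 mm

51.3 mm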